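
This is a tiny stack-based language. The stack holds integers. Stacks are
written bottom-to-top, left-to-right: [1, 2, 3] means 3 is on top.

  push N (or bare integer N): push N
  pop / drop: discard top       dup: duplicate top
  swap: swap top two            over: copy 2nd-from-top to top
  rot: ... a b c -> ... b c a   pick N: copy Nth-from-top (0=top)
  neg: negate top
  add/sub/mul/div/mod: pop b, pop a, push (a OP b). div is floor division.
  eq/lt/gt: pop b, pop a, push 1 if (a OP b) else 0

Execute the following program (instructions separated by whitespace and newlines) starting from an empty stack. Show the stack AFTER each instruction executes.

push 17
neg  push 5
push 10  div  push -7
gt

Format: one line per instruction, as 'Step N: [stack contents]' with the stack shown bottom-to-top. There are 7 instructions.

Step 1: [17]
Step 2: [-17]
Step 3: [-17, 5]
Step 4: [-17, 5, 10]
Step 5: [-17, 0]
Step 6: [-17, 0, -7]
Step 7: [-17, 1]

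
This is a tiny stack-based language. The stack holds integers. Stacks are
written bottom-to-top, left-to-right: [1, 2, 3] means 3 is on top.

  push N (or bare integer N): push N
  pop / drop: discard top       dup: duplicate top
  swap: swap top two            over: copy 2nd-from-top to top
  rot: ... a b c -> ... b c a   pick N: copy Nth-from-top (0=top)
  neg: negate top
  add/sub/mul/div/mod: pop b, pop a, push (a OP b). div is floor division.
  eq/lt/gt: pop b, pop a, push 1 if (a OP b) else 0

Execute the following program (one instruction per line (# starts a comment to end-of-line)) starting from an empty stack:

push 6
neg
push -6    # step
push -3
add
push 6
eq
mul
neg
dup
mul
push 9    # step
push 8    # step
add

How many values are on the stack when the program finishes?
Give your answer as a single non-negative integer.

After 'push 6': stack = [6] (depth 1)
After 'neg': stack = [-6] (depth 1)
After 'push -6': stack = [-6, -6] (depth 2)
After 'push -3': stack = [-6, -6, -3] (depth 3)
After 'add': stack = [-6, -9] (depth 2)
After 'push 6': stack = [-6, -9, 6] (depth 3)
After 'eq': stack = [-6, 0] (depth 2)
After 'mul': stack = [0] (depth 1)
After 'neg': stack = [0] (depth 1)
After 'dup': stack = [0, 0] (depth 2)
After 'mul': stack = [0] (depth 1)
After 'push 9': stack = [0, 9] (depth 2)
After 'push 8': stack = [0, 9, 8] (depth 3)
After 'add': stack = [0, 17] (depth 2)

Answer: 2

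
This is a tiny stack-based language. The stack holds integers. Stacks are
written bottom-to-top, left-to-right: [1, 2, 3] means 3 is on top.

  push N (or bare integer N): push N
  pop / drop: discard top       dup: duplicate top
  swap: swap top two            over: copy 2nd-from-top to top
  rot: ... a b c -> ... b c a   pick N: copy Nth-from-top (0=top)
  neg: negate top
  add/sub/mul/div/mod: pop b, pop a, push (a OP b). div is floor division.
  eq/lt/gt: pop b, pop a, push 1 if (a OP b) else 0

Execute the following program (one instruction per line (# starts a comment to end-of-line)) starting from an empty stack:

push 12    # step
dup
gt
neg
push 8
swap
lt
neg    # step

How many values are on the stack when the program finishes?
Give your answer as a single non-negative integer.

After 'push 12': stack = [12] (depth 1)
After 'dup': stack = [12, 12] (depth 2)
After 'gt': stack = [0] (depth 1)
After 'neg': stack = [0] (depth 1)
After 'push 8': stack = [0, 8] (depth 2)
After 'swap': stack = [8, 0] (depth 2)
After 'lt': stack = [0] (depth 1)
After 'neg': stack = [0] (depth 1)

Answer: 1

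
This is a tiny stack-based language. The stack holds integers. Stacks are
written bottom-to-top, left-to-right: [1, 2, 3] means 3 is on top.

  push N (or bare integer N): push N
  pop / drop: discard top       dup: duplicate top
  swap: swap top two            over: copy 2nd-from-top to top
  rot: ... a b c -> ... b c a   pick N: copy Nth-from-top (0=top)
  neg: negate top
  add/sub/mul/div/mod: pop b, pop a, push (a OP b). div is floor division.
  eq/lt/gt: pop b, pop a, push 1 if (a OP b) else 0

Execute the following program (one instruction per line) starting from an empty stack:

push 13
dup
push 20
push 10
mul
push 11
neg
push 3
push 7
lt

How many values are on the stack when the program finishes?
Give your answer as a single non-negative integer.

After 'push 13': stack = [13] (depth 1)
After 'dup': stack = [13, 13] (depth 2)
After 'push 20': stack = [13, 13, 20] (depth 3)
After 'push 10': stack = [13, 13, 20, 10] (depth 4)
After 'mul': stack = [13, 13, 200] (depth 3)
After 'push 11': stack = [13, 13, 200, 11] (depth 4)
After 'neg': stack = [13, 13, 200, -11] (depth 4)
After 'push 3': stack = [13, 13, 200, -11, 3] (depth 5)
After 'push 7': stack = [13, 13, 200, -11, 3, 7] (depth 6)
After 'lt': stack = [13, 13, 200, -11, 1] (depth 5)

Answer: 5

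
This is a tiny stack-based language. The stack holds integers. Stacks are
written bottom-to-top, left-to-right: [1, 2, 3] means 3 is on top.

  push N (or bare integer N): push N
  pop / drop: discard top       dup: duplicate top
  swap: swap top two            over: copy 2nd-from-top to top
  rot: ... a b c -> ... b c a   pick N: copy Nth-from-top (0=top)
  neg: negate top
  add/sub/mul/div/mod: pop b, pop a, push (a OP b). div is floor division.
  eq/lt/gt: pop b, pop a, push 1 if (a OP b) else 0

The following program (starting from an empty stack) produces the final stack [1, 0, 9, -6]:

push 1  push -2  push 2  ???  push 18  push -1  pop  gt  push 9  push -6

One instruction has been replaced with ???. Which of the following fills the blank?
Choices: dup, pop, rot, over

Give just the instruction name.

Stack before ???: [1, -2, 2]
Stack after ???:  [1, -2]
Checking each choice:
  dup: produces [1, -2, 2, 0, 9, -6]
  pop: MATCH
  rot: produces [-2, 2, 0, 9, -6]
  over: produces [1, -2, 2, 0, 9, -6]


Answer: pop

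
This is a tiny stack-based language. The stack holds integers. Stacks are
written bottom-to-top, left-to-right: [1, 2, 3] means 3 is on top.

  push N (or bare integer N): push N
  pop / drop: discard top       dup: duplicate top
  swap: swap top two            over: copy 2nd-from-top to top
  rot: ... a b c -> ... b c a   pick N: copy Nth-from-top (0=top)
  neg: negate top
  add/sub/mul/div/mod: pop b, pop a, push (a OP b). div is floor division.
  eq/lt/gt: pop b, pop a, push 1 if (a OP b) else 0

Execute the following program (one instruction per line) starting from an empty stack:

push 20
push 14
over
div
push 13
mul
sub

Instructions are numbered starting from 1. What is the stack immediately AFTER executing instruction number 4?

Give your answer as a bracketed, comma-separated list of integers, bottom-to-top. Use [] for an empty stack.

Answer: [20, 0]

Derivation:
Step 1 ('push 20'): [20]
Step 2 ('push 14'): [20, 14]
Step 3 ('over'): [20, 14, 20]
Step 4 ('div'): [20, 0]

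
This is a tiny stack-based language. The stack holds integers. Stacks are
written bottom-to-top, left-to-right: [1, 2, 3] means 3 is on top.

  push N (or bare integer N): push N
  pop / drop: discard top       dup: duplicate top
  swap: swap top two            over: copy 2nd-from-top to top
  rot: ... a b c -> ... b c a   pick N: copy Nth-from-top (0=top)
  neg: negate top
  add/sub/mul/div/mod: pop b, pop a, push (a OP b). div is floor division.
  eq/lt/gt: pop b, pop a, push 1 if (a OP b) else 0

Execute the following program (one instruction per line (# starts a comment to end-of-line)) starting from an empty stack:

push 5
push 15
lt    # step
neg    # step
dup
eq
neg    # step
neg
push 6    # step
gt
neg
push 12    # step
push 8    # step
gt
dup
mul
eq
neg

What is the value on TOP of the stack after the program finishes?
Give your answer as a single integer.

Answer: 0

Derivation:
After 'push 5': [5]
After 'push 15': [5, 15]
After 'lt': [1]
After 'neg': [-1]
After 'dup': [-1, -1]
After 'eq': [1]
After 'neg': [-1]
After 'neg': [1]
After 'push 6': [1, 6]
After 'gt': [0]
After 'neg': [0]
After 'push 12': [0, 12]
After 'push 8': [0, 12, 8]
After 'gt': [0, 1]
After 'dup': [0, 1, 1]
After 'mul': [0, 1]
After 'eq': [0]
After 'neg': [0]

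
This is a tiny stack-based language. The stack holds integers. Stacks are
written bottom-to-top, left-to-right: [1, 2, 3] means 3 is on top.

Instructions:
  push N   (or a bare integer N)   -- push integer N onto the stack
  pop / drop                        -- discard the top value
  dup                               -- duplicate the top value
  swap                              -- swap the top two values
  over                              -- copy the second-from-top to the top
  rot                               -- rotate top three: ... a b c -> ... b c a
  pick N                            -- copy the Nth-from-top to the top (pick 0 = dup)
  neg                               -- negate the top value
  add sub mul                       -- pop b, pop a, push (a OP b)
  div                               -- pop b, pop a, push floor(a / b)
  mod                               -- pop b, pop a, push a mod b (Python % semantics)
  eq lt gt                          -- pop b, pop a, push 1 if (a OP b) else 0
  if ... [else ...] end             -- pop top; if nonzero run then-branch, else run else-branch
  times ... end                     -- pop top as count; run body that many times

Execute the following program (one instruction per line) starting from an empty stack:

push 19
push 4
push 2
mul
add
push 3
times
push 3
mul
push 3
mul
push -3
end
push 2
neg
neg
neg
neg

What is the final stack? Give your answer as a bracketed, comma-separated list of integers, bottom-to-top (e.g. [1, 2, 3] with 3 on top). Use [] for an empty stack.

Answer: [243, -27, -27, -3, 2]

Derivation:
After 'push 19': [19]
After 'push 4': [19, 4]
After 'push 2': [19, 4, 2]
After 'mul': [19, 8]
After 'add': [27]
After 'push 3': [27, 3]
After 'times': [27]
After 'push 3': [27, 3]
After 'mul': [81]
After 'push 3': [81, 3]
After 'mul': [243]
After 'push -3': [243, -3]
  ...
After 'mul': [243, -27]
After 'push -3': [243, -27, -3]
After 'push 3': [243, -27, -3, 3]
After 'mul': [243, -27, -9]
After 'push 3': [243, -27, -9, 3]
After 'mul': [243, -27, -27]
After 'push -3': [243, -27, -27, -3]
After 'push 2': [243, -27, -27, -3, 2]
After 'neg': [243, -27, -27, -3, -2]
After 'neg': [243, -27, -27, -3, 2]
After 'neg': [243, -27, -27, -3, -2]
After 'neg': [243, -27, -27, -3, 2]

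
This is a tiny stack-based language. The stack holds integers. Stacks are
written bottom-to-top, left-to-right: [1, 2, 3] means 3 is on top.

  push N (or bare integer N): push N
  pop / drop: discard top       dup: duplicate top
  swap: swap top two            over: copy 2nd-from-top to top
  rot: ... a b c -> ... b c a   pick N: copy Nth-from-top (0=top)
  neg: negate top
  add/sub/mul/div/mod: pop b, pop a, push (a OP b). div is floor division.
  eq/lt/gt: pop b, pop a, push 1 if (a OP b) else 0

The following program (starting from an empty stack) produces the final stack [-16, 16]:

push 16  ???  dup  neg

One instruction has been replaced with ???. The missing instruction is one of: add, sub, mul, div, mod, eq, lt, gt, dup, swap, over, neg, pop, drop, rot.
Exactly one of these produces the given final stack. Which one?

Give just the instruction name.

Stack before ???: [16]
Stack after ???:  [-16]
The instruction that transforms [16] -> [-16] is: neg

Answer: neg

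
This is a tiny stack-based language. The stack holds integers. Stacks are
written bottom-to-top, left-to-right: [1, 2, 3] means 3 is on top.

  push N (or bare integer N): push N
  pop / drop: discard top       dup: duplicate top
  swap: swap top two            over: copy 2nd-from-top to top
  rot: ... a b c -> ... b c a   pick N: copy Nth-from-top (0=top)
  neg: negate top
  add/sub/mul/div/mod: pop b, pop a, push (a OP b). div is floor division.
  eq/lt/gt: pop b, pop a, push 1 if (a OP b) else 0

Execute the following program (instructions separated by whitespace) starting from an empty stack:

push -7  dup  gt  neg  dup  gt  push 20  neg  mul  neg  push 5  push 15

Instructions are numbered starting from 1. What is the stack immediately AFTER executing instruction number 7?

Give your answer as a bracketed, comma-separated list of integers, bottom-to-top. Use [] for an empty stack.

Answer: [0, 20]

Derivation:
Step 1 ('push -7'): [-7]
Step 2 ('dup'): [-7, -7]
Step 3 ('gt'): [0]
Step 4 ('neg'): [0]
Step 5 ('dup'): [0, 0]
Step 6 ('gt'): [0]
Step 7 ('push 20'): [0, 20]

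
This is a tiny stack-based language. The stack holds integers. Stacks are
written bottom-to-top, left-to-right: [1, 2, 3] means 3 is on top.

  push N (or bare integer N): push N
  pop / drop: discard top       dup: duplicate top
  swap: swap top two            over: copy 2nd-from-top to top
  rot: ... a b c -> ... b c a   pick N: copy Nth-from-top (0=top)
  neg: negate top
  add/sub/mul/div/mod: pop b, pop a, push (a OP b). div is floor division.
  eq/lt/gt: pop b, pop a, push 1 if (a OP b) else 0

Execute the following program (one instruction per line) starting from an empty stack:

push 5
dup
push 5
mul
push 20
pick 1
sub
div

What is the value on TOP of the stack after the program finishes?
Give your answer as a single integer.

Answer: -5

Derivation:
After 'push 5': [5]
After 'dup': [5, 5]
After 'push 5': [5, 5, 5]
After 'mul': [5, 25]
After 'push 20': [5, 25, 20]
After 'pick 1': [5, 25, 20, 25]
After 'sub': [5, 25, -5]
After 'div': [5, -5]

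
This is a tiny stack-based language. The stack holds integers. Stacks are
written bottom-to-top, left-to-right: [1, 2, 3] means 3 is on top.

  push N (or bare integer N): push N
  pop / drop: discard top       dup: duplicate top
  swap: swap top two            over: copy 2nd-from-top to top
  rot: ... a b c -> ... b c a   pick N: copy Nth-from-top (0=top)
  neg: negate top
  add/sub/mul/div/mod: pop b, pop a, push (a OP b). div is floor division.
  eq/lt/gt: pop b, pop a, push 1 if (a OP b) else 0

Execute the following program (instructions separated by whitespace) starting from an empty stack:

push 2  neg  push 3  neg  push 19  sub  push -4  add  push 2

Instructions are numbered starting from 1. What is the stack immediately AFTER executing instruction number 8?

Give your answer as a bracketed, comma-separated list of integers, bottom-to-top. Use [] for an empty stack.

Answer: [-2, -26]

Derivation:
Step 1 ('push 2'): [2]
Step 2 ('neg'): [-2]
Step 3 ('push 3'): [-2, 3]
Step 4 ('neg'): [-2, -3]
Step 5 ('push 19'): [-2, -3, 19]
Step 6 ('sub'): [-2, -22]
Step 7 ('push -4'): [-2, -22, -4]
Step 8 ('add'): [-2, -26]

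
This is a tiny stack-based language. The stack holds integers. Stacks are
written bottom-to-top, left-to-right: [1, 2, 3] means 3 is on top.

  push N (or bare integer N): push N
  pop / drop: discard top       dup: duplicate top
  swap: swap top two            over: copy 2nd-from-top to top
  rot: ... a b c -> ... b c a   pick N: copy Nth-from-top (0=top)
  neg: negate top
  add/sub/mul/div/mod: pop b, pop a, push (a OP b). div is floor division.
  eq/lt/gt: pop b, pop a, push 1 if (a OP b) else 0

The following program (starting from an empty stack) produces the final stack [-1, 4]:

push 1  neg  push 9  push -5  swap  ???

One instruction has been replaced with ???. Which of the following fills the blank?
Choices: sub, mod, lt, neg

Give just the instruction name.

Stack before ???: [-1, -5, 9]
Stack after ???:  [-1, 4]
Checking each choice:
  sub: produces [-1, -14]
  mod: MATCH
  lt: produces [-1, 1]
  neg: produces [-1, -5, -9]


Answer: mod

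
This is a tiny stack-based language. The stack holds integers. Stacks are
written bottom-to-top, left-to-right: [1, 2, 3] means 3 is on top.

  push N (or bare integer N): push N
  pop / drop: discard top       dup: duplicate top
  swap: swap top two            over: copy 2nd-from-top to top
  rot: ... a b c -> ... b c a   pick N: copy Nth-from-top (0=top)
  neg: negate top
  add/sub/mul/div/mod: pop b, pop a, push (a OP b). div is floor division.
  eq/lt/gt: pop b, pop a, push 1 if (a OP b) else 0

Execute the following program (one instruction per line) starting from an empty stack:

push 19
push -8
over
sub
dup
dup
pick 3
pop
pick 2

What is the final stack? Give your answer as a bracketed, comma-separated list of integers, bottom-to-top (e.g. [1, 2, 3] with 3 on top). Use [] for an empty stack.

After 'push 19': [19]
After 'push -8': [19, -8]
After 'over': [19, -8, 19]
After 'sub': [19, -27]
After 'dup': [19, -27, -27]
After 'dup': [19, -27, -27, -27]
After 'pick 3': [19, -27, -27, -27, 19]
After 'pop': [19, -27, -27, -27]
After 'pick 2': [19, -27, -27, -27, -27]

Answer: [19, -27, -27, -27, -27]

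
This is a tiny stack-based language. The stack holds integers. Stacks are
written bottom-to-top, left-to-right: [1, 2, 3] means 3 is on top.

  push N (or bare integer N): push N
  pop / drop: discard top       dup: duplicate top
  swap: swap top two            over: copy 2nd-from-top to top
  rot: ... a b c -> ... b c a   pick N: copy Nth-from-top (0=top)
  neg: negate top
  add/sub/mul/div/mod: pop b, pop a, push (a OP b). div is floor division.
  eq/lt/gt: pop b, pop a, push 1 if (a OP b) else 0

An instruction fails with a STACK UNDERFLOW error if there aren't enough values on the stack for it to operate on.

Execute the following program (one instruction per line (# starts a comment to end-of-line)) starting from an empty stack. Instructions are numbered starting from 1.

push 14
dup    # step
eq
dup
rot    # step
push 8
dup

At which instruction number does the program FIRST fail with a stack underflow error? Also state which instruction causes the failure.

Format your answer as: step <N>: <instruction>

Step 1 ('push 14'): stack = [14], depth = 1
Step 2 ('dup'): stack = [14, 14], depth = 2
Step 3 ('eq'): stack = [1], depth = 1
Step 4 ('dup'): stack = [1, 1], depth = 2
Step 5 ('rot'): needs 3 value(s) but depth is 2 — STACK UNDERFLOW

Answer: step 5: rot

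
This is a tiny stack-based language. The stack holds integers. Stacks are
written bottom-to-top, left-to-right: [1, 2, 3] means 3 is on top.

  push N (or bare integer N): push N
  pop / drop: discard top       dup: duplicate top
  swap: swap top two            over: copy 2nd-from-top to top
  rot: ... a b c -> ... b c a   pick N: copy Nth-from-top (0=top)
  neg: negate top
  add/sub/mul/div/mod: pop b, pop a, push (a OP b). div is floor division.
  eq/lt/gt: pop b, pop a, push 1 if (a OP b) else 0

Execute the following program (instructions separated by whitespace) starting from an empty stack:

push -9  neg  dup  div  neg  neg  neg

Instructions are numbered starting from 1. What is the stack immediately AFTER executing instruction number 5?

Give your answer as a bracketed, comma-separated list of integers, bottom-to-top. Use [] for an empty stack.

Step 1 ('push -9'): [-9]
Step 2 ('neg'): [9]
Step 3 ('dup'): [9, 9]
Step 4 ('div'): [1]
Step 5 ('neg'): [-1]

Answer: [-1]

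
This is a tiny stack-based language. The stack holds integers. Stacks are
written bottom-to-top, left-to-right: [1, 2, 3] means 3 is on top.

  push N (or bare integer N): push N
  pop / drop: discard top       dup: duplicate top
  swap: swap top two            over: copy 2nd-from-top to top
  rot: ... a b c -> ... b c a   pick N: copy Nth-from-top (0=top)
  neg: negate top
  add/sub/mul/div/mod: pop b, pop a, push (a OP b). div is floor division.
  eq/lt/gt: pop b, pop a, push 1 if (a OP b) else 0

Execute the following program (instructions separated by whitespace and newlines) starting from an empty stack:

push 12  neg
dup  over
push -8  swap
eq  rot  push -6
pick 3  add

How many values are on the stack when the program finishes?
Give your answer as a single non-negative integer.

After 'push 12': stack = [12] (depth 1)
After 'neg': stack = [-12] (depth 1)
After 'dup': stack = [-12, -12] (depth 2)
After 'over': stack = [-12, -12, -12] (depth 3)
After 'push -8': stack = [-12, -12, -12, -8] (depth 4)
After 'swap': stack = [-12, -12, -8, -12] (depth 4)
After 'eq': stack = [-12, -12, 0] (depth 3)
After 'rot': stack = [-12, 0, -12] (depth 3)
After 'push -6': stack = [-12, 0, -12, -6] (depth 4)
After 'pick 3': stack = [-12, 0, -12, -6, -12] (depth 5)
After 'add': stack = [-12, 0, -12, -18] (depth 4)

Answer: 4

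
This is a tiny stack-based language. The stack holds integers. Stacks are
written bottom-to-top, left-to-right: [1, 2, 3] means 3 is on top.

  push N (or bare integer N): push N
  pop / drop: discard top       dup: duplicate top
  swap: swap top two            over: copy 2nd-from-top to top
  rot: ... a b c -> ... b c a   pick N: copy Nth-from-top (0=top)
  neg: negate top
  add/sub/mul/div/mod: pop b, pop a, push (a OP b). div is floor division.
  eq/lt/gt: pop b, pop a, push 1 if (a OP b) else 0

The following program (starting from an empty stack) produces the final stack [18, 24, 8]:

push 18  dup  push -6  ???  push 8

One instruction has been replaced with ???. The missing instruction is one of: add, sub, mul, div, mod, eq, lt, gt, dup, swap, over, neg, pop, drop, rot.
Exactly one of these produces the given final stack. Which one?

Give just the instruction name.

Answer: sub

Derivation:
Stack before ???: [18, 18, -6]
Stack after ???:  [18, 24]
The instruction that transforms [18, 18, -6] -> [18, 24] is: sub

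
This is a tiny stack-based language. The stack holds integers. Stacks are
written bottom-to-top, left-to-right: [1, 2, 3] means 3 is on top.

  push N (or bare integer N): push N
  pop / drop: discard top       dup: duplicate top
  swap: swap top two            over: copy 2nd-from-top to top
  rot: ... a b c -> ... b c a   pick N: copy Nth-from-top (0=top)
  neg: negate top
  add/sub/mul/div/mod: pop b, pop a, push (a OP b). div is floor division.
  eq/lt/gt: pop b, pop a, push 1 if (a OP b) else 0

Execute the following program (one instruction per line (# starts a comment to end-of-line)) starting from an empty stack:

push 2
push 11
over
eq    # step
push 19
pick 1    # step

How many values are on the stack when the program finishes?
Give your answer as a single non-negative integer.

After 'push 2': stack = [2] (depth 1)
After 'push 11': stack = [2, 11] (depth 2)
After 'over': stack = [2, 11, 2] (depth 3)
After 'eq': stack = [2, 0] (depth 2)
After 'push 19': stack = [2, 0, 19] (depth 3)
After 'pick 1': stack = [2, 0, 19, 0] (depth 4)

Answer: 4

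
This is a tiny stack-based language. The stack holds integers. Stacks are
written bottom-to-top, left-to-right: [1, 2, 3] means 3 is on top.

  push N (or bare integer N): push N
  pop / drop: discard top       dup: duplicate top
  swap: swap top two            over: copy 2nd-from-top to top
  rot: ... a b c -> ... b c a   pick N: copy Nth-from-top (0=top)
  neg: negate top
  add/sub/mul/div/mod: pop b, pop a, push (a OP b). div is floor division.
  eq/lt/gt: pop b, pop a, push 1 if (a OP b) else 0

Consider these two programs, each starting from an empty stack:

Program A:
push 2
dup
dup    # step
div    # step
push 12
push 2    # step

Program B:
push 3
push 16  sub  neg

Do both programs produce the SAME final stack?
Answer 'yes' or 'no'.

Program A trace:
  After 'push 2': [2]
  After 'dup': [2, 2]
  After 'dup': [2, 2, 2]
  After 'div': [2, 1]
  After 'push 12': [2, 1, 12]
  After 'push 2': [2, 1, 12, 2]
Program A final stack: [2, 1, 12, 2]

Program B trace:
  After 'push 3': [3]
  After 'push 16': [3, 16]
  After 'sub': [-13]
  After 'neg': [13]
Program B final stack: [13]
Same: no

Answer: no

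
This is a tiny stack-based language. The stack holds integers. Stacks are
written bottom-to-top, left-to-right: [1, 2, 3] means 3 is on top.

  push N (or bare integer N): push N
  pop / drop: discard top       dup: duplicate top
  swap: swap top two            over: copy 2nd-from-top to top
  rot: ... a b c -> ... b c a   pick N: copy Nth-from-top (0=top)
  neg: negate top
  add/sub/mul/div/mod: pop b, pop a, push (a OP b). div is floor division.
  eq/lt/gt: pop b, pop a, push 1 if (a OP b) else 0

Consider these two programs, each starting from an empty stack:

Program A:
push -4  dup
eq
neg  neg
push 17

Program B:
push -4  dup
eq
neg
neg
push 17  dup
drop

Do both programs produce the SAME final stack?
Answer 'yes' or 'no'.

Answer: yes

Derivation:
Program A trace:
  After 'push -4': [-4]
  After 'dup': [-4, -4]
  After 'eq': [1]
  After 'neg': [-1]
  After 'neg': [1]
  After 'push 17': [1, 17]
Program A final stack: [1, 17]

Program B trace:
  After 'push -4': [-4]
  After 'dup': [-4, -4]
  After 'eq': [1]
  After 'neg': [-1]
  After 'neg': [1]
  After 'push 17': [1, 17]
  After 'dup': [1, 17, 17]
  After 'drop': [1, 17]
Program B final stack: [1, 17]
Same: yes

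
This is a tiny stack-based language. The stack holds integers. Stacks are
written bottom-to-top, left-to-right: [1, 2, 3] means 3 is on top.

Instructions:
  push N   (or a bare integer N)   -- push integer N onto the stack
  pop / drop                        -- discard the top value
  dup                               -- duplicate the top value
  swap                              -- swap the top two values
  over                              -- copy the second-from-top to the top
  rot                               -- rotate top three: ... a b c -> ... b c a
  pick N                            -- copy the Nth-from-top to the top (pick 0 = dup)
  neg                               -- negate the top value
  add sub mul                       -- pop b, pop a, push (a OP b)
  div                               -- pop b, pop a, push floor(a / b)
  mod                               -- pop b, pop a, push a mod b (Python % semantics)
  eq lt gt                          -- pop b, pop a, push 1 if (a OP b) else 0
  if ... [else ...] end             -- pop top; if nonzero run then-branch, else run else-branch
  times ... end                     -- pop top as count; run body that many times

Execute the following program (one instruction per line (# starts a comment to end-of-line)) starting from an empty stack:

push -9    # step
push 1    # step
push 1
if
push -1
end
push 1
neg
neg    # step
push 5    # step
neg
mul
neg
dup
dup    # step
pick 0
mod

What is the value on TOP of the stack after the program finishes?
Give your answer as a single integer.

After 'push -9': [-9]
After 'push 1': [-9, 1]
After 'push 1': [-9, 1, 1]
After 'if': [-9, 1]
After 'push -1': [-9, 1, -1]
After 'push 1': [-9, 1, -1, 1]
After 'neg': [-9, 1, -1, -1]
After 'neg': [-9, 1, -1, 1]
After 'push 5': [-9, 1, -1, 1, 5]
After 'neg': [-9, 1, -1, 1, -5]
After 'mul': [-9, 1, -1, -5]
After 'neg': [-9, 1, -1, 5]
After 'dup': [-9, 1, -1, 5, 5]
After 'dup': [-9, 1, -1, 5, 5, 5]
After 'pick 0': [-9, 1, -1, 5, 5, 5, 5]
After 'mod': [-9, 1, -1, 5, 5, 0]

Answer: 0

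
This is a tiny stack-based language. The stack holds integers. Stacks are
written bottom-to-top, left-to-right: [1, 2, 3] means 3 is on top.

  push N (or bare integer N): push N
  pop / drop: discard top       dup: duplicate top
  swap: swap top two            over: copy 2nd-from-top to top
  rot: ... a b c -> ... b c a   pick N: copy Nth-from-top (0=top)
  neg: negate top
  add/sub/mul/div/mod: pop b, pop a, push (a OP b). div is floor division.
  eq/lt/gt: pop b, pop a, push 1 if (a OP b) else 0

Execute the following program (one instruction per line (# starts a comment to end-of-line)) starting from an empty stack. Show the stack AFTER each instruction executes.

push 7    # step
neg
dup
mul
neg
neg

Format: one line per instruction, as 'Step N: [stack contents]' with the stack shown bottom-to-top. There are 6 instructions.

Step 1: [7]
Step 2: [-7]
Step 3: [-7, -7]
Step 4: [49]
Step 5: [-49]
Step 6: [49]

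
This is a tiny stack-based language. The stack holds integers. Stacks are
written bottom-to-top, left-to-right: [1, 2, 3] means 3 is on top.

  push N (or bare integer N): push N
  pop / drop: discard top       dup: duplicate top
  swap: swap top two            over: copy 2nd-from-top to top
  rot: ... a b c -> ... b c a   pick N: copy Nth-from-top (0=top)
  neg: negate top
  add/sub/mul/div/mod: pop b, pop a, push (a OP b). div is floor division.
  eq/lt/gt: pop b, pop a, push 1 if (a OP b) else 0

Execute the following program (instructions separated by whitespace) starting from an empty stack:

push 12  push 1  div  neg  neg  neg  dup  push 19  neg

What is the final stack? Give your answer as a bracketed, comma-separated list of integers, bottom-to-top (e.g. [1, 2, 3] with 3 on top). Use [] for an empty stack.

After 'push 12': [12]
After 'push 1': [12, 1]
After 'div': [12]
After 'neg': [-12]
After 'neg': [12]
After 'neg': [-12]
After 'dup': [-12, -12]
After 'push 19': [-12, -12, 19]
After 'neg': [-12, -12, -19]

Answer: [-12, -12, -19]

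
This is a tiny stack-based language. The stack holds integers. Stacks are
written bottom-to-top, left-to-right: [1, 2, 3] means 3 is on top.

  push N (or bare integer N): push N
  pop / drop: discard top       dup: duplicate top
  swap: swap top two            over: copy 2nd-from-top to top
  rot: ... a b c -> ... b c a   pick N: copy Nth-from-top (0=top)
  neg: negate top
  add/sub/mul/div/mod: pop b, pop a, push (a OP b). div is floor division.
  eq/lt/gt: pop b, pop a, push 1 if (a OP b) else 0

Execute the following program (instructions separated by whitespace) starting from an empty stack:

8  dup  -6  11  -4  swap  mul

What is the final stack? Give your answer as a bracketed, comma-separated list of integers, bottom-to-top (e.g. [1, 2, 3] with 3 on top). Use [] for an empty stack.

After 'push 8': [8]
After 'dup': [8, 8]
After 'push -6': [8, 8, -6]
After 'push 11': [8, 8, -6, 11]
After 'push -4': [8, 8, -6, 11, -4]
After 'swap': [8, 8, -6, -4, 11]
After 'mul': [8, 8, -6, -44]

Answer: [8, 8, -6, -44]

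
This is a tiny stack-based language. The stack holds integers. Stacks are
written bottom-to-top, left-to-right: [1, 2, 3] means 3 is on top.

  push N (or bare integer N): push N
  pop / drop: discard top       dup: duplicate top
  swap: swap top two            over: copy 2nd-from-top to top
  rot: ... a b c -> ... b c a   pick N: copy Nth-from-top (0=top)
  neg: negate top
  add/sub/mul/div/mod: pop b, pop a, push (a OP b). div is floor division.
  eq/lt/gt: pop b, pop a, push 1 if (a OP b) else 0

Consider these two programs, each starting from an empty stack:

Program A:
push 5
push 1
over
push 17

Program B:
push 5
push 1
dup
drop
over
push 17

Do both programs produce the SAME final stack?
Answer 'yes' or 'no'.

Answer: yes

Derivation:
Program A trace:
  After 'push 5': [5]
  After 'push 1': [5, 1]
  After 'over': [5, 1, 5]
  After 'push 17': [5, 1, 5, 17]
Program A final stack: [5, 1, 5, 17]

Program B trace:
  After 'push 5': [5]
  After 'push 1': [5, 1]
  After 'dup': [5, 1, 1]
  After 'drop': [5, 1]
  After 'over': [5, 1, 5]
  After 'push 17': [5, 1, 5, 17]
Program B final stack: [5, 1, 5, 17]
Same: yes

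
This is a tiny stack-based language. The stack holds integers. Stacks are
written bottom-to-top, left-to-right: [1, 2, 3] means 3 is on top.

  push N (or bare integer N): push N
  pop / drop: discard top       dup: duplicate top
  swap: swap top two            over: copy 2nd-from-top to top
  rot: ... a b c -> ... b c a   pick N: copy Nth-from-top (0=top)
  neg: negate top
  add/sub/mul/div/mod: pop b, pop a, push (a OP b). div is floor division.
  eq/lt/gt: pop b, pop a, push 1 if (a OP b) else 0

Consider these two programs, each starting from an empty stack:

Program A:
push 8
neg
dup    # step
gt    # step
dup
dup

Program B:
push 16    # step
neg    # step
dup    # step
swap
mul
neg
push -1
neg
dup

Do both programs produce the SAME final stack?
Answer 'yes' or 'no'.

Answer: no

Derivation:
Program A trace:
  After 'push 8': [8]
  After 'neg': [-8]
  After 'dup': [-8, -8]
  After 'gt': [0]
  After 'dup': [0, 0]
  After 'dup': [0, 0, 0]
Program A final stack: [0, 0, 0]

Program B trace:
  After 'push 16': [16]
  After 'neg': [-16]
  After 'dup': [-16, -16]
  After 'swap': [-16, -16]
  After 'mul': [256]
  After 'neg': [-256]
  After 'push -1': [-256, -1]
  After 'neg': [-256, 1]
  After 'dup': [-256, 1, 1]
Program B final stack: [-256, 1, 1]
Same: no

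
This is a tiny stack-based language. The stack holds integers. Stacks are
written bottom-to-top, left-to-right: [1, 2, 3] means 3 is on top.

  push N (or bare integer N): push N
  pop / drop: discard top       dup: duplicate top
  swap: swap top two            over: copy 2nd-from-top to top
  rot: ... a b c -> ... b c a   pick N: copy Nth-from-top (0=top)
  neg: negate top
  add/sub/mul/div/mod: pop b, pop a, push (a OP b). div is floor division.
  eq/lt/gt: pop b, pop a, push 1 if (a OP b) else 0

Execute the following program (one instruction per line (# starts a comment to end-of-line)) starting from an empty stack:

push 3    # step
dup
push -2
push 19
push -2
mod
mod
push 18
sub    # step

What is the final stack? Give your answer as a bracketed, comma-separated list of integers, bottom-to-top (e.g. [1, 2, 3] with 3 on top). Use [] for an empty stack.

Answer: [3, 3, -18]

Derivation:
After 'push 3': [3]
After 'dup': [3, 3]
After 'push -2': [3, 3, -2]
After 'push 19': [3, 3, -2, 19]
After 'push -2': [3, 3, -2, 19, -2]
After 'mod': [3, 3, -2, -1]
After 'mod': [3, 3, 0]
After 'push 18': [3, 3, 0, 18]
After 'sub': [3, 3, -18]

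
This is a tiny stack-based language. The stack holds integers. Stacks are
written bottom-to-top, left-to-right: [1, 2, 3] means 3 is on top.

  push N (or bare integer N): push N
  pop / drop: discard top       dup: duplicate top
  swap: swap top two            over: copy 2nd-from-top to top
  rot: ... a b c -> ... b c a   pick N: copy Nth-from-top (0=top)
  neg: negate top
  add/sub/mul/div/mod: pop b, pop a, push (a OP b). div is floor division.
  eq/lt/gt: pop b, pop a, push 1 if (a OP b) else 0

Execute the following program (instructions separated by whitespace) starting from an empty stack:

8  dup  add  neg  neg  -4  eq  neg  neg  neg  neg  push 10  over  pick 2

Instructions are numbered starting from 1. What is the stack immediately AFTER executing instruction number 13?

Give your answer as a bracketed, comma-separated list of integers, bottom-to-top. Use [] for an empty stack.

Answer: [0, 10, 0]

Derivation:
Step 1 ('8'): [8]
Step 2 ('dup'): [8, 8]
Step 3 ('add'): [16]
Step 4 ('neg'): [-16]
Step 5 ('neg'): [16]
Step 6 ('-4'): [16, -4]
Step 7 ('eq'): [0]
Step 8 ('neg'): [0]
Step 9 ('neg'): [0]
Step 10 ('neg'): [0]
Step 11 ('neg'): [0]
Step 12 ('push 10'): [0, 10]
Step 13 ('over'): [0, 10, 0]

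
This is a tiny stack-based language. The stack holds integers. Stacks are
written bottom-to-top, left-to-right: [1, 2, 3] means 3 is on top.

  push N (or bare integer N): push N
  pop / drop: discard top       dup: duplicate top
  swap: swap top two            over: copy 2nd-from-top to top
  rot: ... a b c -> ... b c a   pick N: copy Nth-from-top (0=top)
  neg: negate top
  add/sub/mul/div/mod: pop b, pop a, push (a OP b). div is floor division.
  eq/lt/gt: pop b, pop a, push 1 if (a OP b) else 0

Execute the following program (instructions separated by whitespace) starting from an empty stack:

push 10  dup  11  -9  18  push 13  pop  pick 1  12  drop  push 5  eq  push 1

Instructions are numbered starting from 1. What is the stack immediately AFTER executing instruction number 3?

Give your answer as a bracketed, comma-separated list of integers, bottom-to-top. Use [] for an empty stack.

Step 1 ('push 10'): [10]
Step 2 ('dup'): [10, 10]
Step 3 ('11'): [10, 10, 11]

Answer: [10, 10, 11]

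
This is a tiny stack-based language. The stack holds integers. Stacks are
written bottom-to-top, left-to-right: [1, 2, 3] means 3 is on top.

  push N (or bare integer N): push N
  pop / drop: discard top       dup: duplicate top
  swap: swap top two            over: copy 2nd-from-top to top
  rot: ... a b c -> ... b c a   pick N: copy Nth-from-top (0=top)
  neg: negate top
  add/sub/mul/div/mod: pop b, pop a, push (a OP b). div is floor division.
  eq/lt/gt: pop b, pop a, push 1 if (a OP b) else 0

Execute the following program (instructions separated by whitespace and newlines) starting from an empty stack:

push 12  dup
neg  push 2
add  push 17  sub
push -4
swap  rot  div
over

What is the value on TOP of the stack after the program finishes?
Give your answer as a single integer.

Answer: -4

Derivation:
After 'push 12': [12]
After 'dup': [12, 12]
After 'neg': [12, -12]
After 'push 2': [12, -12, 2]
After 'add': [12, -10]
After 'push 17': [12, -10, 17]
After 'sub': [12, -27]
After 'push -4': [12, -27, -4]
After 'swap': [12, -4, -27]
After 'rot': [-4, -27, 12]
After 'div': [-4, -3]
After 'over': [-4, -3, -4]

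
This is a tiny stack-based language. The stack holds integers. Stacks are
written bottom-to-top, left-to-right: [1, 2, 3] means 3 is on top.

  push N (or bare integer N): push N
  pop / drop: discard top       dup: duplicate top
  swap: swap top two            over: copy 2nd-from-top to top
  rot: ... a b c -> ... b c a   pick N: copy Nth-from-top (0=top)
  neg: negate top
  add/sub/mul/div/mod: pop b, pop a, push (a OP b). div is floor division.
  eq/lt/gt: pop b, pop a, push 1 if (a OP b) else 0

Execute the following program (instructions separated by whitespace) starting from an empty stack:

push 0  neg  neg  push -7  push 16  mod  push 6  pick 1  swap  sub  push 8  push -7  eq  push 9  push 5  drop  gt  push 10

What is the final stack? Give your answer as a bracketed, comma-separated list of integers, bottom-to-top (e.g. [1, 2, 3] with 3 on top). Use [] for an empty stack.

After 'push 0': [0]
After 'neg': [0]
After 'neg': [0]
After 'push -7': [0, -7]
After 'push 16': [0, -7, 16]
After 'mod': [0, 9]
After 'push 6': [0, 9, 6]
After 'pick 1': [0, 9, 6, 9]
After 'swap': [0, 9, 9, 6]
After 'sub': [0, 9, 3]
After 'push 8': [0, 9, 3, 8]
After 'push -7': [0, 9, 3, 8, -7]
After 'eq': [0, 9, 3, 0]
After 'push 9': [0, 9, 3, 0, 9]
After 'push 5': [0, 9, 3, 0, 9, 5]
After 'drop': [0, 9, 3, 0, 9]
After 'gt': [0, 9, 3, 0]
After 'push 10': [0, 9, 3, 0, 10]

Answer: [0, 9, 3, 0, 10]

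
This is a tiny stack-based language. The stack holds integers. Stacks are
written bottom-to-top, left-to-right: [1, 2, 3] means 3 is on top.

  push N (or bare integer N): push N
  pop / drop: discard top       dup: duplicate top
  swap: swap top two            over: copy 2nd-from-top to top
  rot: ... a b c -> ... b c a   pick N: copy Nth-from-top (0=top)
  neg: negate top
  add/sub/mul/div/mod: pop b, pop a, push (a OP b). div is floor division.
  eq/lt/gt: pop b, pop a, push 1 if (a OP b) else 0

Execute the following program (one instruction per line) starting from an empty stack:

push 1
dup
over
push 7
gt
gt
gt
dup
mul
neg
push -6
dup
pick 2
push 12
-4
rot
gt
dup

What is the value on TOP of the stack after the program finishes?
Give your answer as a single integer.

Answer: 0

Derivation:
After 'push 1': [1]
After 'dup': [1, 1]
After 'over': [1, 1, 1]
After 'push 7': [1, 1, 1, 7]
After 'gt': [1, 1, 0]
After 'gt': [1, 1]
After 'gt': [0]
After 'dup': [0, 0]
After 'mul': [0]
After 'neg': [0]
After 'push -6': [0, -6]
After 'dup': [0, -6, -6]
After 'pick 2': [0, -6, -6, 0]
After 'push 12': [0, -6, -6, 0, 12]
After 'push -4': [0, -6, -6, 0, 12, -4]
After 'rot': [0, -6, -6, 12, -4, 0]
After 'gt': [0, -6, -6, 12, 0]
After 'dup': [0, -6, -6, 12, 0, 0]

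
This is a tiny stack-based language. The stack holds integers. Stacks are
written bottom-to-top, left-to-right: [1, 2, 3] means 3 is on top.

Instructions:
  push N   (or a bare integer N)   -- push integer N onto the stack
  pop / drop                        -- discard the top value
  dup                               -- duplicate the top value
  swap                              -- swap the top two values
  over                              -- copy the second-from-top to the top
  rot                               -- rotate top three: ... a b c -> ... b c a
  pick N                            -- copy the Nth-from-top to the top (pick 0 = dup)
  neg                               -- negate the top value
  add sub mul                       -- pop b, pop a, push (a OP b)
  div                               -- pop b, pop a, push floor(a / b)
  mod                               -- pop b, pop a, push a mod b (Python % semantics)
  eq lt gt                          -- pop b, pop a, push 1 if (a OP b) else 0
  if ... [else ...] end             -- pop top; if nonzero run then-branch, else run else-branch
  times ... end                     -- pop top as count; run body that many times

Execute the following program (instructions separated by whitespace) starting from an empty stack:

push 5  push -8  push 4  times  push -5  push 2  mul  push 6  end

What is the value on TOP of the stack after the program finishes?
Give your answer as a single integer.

After 'push 5': [5]
After 'push -8': [5, -8]
After 'push 4': [5, -8, 4]
After 'times': [5, -8]
After 'push -5': [5, -8, -5]
After 'push 2': [5, -8, -5, 2]
After 'mul': [5, -8, -10]
After 'push 6': [5, -8, -10, 6]
After 'push -5': [5, -8, -10, 6, -5]
After 'push 2': [5, -8, -10, 6, -5, 2]
After 'mul': [5, -8, -10, 6, -10]
After 'push 6': [5, -8, -10, 6, -10, 6]
After 'push -5': [5, -8, -10, 6, -10, 6, -5]
After 'push 2': [5, -8, -10, 6, -10, 6, -5, 2]
After 'mul': [5, -8, -10, 6, -10, 6, -10]
After 'push 6': [5, -8, -10, 6, -10, 6, -10, 6]
After 'push -5': [5, -8, -10, 6, -10, 6, -10, 6, -5]
After 'push 2': [5, -8, -10, 6, -10, 6, -10, 6, -5, 2]
After 'mul': [5, -8, -10, 6, -10, 6, -10, 6, -10]
After 'push 6': [5, -8, -10, 6, -10, 6, -10, 6, -10, 6]

Answer: 6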